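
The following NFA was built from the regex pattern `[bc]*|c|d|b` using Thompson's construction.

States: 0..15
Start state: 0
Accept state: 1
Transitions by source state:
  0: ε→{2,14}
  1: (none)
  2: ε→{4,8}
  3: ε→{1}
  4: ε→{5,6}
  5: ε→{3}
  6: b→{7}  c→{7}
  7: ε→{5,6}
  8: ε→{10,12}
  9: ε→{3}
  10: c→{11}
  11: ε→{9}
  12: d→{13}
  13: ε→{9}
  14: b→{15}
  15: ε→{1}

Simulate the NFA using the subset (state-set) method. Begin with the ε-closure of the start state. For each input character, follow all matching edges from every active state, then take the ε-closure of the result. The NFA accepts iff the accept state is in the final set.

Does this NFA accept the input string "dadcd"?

Answer: REJECT

Derivation:
initial (ε-close {0}): {0,1,2,3,4,5,6,8,10,12,14}
'd' @ 1: {1,3,9,13}  [accepting]
'a' @ 2: {}  — state set empty
rest 'dcd' ignored (set empty)
end set {} — state 1 not in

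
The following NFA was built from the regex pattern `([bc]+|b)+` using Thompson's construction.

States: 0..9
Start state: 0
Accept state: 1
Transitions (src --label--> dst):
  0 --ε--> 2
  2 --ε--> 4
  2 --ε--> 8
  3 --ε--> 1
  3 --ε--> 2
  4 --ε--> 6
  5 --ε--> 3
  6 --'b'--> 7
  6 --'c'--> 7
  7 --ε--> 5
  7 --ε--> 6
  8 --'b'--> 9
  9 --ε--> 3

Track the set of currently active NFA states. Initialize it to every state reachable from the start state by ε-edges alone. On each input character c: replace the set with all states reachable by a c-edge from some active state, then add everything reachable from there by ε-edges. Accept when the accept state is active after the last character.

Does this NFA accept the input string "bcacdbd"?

Answer: REJECT

Derivation:
start: ε-closure({0}) = {0,2,4,6,8}
'b' @ 1: {1,2,3,4,5,6,7,8,9}  [accepting]
'c' @ 2: {1,2,3,4,5,6,7,8}  [accepting]
'a' @ 3: {}  — no active states
rest 'cdbd' ignored (set empty)
end set {} — state 1 not in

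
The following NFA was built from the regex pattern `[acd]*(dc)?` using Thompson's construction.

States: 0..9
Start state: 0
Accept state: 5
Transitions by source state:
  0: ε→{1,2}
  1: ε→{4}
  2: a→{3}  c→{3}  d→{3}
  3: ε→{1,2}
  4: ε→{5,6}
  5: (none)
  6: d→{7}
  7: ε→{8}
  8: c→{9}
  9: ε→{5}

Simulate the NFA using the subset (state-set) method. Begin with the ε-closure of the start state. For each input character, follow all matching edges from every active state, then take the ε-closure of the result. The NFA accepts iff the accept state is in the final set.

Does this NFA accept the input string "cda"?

start: ε-closure({0}) = {0,1,2,4,5,6}
'c' @ 1: {1,2,3,4,5,6}  [accepting]
'd' @ 2: {1,2,3,4,5,6,7,8}  [accepting]
'a' @ 3: {1,2,3,4,5,6}  [accepting]
after full input: {1,2,3,4,5,6}  (accept=5 in)

Answer: ACCEPT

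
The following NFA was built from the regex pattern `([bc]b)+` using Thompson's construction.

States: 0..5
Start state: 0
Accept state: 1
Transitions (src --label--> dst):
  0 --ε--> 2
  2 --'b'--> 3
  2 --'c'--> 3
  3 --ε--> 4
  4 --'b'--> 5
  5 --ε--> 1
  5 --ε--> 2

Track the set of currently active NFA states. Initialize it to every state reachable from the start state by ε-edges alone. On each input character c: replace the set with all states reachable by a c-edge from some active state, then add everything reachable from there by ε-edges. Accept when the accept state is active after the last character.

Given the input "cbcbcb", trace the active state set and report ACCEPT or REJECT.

Answer: ACCEPT

Steps:
initial (ε-close {0}): {0,2}
'c' @ 1: {3,4}
'b' @ 2: {1,2,5}  (accept∈set)
'c' @ 3: {3,4}
'b' @ 4: {1,2,5}  (accept∈set)
'c' @ 5: {3,4}
'b' @ 6: {1,2,5}  (accept∈set)
end set {1,2,5} — state 1 in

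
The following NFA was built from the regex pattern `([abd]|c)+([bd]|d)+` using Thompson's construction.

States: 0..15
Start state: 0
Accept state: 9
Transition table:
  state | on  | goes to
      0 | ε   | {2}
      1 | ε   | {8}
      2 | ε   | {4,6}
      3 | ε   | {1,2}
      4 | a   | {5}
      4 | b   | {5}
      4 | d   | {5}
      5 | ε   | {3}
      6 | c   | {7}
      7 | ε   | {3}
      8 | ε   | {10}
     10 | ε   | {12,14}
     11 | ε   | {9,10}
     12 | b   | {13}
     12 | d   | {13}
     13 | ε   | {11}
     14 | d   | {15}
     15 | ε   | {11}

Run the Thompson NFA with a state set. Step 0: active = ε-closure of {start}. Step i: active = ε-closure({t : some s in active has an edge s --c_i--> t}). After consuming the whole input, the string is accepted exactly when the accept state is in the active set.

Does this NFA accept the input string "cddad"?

Answer: ACCEPT

Trace:
initial (ε-close {0}): {0,2,4,6}
'c' @ 1: {1,2,3,4,6,7,8,10,12,14}
'd' @ 2: {1,2,3,4,5,6,8,9,10,11,12,13,14,15}  [accepting]
'd' @ 3: {1,2,3,4,5,6,8,9,10,11,12,13,14,15}  [accepting]
'a' @ 4: {1,2,3,4,5,6,8,10,12,14}
'd' @ 5: {1,2,3,4,5,6,8,9,10,11,12,13,14,15}  [accepting]
after full input: {1,2,3,4,5,6,8,9,10,11,12,13,14,15}  (accept=9 in)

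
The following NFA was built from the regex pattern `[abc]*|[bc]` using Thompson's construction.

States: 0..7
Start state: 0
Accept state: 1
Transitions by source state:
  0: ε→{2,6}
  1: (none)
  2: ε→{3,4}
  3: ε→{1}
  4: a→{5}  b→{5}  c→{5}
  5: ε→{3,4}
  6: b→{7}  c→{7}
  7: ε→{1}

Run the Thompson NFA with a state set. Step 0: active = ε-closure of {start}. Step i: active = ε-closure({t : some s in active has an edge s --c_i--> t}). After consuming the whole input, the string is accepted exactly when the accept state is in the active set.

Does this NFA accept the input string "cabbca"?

Answer: ACCEPT

Trace:
start: ε-closure({0}) = {0,1,2,3,4,6}
'c' @ 1: {1,3,4,5,7}  [accepting]
'a' @ 2: {1,3,4,5}  [accepting]
'b' @ 3: {1,3,4,5}  [accepting]
'b' @ 4: {1,3,4,5}  [accepting]
'c' @ 5: {1,3,4,5}  [accepting]
'a' @ 6: {1,3,4,5}  [accepting]
final: {1,3,4,5}; accept 1 in set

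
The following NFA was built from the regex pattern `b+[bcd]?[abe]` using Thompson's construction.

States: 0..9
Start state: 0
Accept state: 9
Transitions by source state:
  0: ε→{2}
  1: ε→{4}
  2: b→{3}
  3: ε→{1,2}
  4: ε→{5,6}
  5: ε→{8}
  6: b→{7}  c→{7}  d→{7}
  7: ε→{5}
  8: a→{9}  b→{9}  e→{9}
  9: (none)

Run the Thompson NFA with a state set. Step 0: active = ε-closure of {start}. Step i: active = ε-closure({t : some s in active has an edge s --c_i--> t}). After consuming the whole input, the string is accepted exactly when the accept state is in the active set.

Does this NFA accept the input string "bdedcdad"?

Answer: REJECT

Steps:
start: ε-closure({0}) = {0,2}
'b' @ 1: {1,2,3,4,5,6,8}
'd' @ 2: {5,7,8}
'e' @ 3: {9}  [accepting]
'd' @ 4: {}  — no active states
rest 'cdad' ignored (set empty)
end set {} — state 9 not in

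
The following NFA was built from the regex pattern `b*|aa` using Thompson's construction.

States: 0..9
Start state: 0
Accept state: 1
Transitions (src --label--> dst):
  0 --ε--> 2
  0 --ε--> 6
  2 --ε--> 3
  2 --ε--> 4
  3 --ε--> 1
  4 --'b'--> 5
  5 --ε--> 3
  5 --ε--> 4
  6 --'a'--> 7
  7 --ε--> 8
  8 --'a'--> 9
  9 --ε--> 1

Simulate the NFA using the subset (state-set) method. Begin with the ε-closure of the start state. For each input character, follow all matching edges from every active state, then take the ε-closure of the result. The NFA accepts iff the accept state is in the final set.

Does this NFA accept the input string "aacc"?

initial (ε-close {0}): {0,1,2,3,4,6}
'a' @ 1: {7,8}
'a' @ 2: {1,9}  [accepting]
'c' @ 3: {}  — state set empty
rest 'c' ignored (set empty)
after full input: {}  (accept=1 not in)

Answer: REJECT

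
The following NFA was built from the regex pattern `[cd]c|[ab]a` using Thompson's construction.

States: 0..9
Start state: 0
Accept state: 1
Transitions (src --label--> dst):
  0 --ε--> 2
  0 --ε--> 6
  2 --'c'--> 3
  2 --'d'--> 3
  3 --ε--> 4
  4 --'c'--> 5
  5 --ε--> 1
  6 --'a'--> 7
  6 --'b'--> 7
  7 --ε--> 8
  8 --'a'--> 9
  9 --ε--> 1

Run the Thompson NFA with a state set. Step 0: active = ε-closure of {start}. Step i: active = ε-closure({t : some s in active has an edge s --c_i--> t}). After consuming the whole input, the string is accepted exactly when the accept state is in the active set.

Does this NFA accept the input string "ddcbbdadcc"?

Answer: REJECT

Steps:
S₀ = ε-closure({0}) = {0,2,6}
'd' @ 1: {3,4}
'd' @ 2: {}  — dead — no transitions
rest 'cbbdadcc' ignored (set empty)
end set {} — state 1 not in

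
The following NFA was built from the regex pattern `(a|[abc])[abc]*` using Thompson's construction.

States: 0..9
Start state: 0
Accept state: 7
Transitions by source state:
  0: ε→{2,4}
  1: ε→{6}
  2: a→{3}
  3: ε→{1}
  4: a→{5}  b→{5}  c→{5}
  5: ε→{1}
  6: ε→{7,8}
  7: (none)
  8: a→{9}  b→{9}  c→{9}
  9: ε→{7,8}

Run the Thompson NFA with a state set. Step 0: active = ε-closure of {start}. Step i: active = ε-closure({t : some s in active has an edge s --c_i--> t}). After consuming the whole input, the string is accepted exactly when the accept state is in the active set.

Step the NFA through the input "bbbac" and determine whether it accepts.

initial (ε-close {0}): {0,2,4}
'b' @ 1: {1,5,6,7,8}  [accepting]
'b' @ 2: {7,8,9}  [accepting]
'b' @ 3: {7,8,9}  [accepting]
'a' @ 4: {7,8,9}  [accepting]
'c' @ 5: {7,8,9}  [accepting]
final: {7,8,9}; accept 7 in set

Answer: ACCEPT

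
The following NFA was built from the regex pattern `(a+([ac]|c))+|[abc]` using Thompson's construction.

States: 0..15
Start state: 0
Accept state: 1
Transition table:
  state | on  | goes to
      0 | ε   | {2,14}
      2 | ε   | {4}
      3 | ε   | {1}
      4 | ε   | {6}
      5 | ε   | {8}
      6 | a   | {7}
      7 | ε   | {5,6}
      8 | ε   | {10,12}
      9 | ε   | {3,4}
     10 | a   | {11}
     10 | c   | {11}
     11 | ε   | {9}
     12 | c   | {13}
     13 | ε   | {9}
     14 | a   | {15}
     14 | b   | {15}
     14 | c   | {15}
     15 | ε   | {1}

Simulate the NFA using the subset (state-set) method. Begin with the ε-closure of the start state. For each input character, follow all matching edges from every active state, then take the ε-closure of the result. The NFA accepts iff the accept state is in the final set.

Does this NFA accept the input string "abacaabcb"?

Answer: REJECT

Trace:
S₀ = ε-closure({0}) = {0,2,4,6,14}
'a' @ 1: {1,5,6,7,8,10,12,15}  [accepting]
'b' @ 2: {}  — dead — no transitions
rest 'acaabcb' ignored (set empty)
after full input: {}  (accept=1 not in)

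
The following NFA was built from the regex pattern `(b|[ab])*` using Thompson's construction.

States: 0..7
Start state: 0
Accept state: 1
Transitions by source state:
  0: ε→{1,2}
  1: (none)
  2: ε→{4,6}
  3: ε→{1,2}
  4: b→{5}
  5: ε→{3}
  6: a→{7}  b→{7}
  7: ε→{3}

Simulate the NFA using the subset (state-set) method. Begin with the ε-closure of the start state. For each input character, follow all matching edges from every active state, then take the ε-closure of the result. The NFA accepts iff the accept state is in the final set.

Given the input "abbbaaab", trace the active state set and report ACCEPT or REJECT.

start: ε-closure({0}) = {0,1,2,4,6}
'a' @ 1: {1,2,3,4,6,7}  (accept∈set)
'b' @ 2: {1,2,3,4,5,6,7}  (accept∈set)
'b' @ 3: {1,2,3,4,5,6,7}  (accept∈set)
'b' @ 4: {1,2,3,4,5,6,7}  (accept∈set)
'a' @ 5: {1,2,3,4,6,7}  (accept∈set)
'a' @ 6: {1,2,3,4,6,7}  (accept∈set)
'a' @ 7: {1,2,3,4,6,7}  (accept∈set)
'b' @ 8: {1,2,3,4,5,6,7}  (accept∈set)
after full input: {1,2,3,4,5,6,7}  (accept=1 in)

Answer: ACCEPT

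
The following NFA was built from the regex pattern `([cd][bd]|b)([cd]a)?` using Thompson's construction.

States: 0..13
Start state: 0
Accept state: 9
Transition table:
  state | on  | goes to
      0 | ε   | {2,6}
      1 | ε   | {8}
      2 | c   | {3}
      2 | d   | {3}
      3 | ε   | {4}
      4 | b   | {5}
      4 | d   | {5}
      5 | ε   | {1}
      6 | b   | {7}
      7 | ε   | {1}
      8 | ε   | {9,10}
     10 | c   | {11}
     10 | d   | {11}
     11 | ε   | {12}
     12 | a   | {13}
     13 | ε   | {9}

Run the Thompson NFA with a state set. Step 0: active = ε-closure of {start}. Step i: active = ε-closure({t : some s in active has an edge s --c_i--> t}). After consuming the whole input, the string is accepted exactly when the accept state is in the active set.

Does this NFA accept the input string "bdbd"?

S₀ = ε-closure({0}) = {0,2,6}
'b' @ 1: {1,7,8,9,10}  [accepting]
'd' @ 2: {11,12}
'b' @ 3: {}  — no active states
rest 'd' ignored (set empty)
final: {}; accept 9 not in set

Answer: REJECT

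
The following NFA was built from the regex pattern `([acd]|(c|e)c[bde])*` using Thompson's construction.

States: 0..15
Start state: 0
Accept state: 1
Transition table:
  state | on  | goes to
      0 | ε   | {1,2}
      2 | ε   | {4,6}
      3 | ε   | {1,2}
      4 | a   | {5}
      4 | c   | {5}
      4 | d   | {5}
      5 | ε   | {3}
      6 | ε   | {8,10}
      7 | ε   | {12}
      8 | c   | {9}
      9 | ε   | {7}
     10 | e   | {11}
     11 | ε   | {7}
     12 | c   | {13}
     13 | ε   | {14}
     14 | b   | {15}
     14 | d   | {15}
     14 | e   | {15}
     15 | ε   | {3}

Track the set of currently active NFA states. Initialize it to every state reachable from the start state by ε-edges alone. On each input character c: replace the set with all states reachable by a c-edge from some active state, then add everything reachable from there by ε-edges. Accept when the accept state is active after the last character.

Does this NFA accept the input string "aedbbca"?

initial (ε-close {0}): {0,1,2,4,6,8,10}
'a' @ 1: {1,2,3,4,5,6,8,10}  (accept∈set)
'e' @ 2: {7,11,12}
'd' @ 3: {}  — no active states
rest 'bbca' ignored (set empty)
after full input: {}  (accept=1 not in)

Answer: REJECT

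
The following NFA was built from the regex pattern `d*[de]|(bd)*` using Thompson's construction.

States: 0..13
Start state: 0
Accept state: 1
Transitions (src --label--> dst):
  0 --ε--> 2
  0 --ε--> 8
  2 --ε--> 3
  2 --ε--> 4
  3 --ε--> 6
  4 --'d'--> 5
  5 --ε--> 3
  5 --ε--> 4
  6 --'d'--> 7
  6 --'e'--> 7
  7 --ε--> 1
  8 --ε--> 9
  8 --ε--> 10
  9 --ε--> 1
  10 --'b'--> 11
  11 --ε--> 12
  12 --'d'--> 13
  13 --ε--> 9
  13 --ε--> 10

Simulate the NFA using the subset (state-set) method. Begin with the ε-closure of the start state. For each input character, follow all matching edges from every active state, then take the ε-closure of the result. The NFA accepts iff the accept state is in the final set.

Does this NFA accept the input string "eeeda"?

Answer: REJECT

Steps:
initial (ε-close {0}): {0,1,2,3,4,6,8,9,10}
'e' @ 1: {1,7}  ✓accept
'e' @ 2: {}  — dead — no transitions
rest 'eda' ignored (set empty)
end set {} — state 1 not in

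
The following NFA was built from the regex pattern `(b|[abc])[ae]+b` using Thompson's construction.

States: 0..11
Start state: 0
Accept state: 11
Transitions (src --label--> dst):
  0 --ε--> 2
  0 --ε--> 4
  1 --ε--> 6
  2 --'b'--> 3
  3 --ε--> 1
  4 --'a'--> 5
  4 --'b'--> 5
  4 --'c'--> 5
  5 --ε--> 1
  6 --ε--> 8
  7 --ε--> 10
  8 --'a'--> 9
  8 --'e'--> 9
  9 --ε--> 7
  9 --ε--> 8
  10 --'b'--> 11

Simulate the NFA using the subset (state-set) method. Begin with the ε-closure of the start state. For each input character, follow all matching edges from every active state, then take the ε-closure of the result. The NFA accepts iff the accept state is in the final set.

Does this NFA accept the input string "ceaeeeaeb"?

initial (ε-close {0}): {0,2,4}
'c' @ 1: {1,5,6,8}
'e' @ 2: {7,8,9,10}
'a' @ 3: {7,8,9,10}
'e' @ 4: {7,8,9,10}
'e' @ 5: {7,8,9,10}
'e' @ 6: {7,8,9,10}
'a' @ 7: {7,8,9,10}
'e' @ 8: {7,8,9,10}
'b' @ 9: {11}  ✓accept
final: {11}; accept 11 in set

Answer: ACCEPT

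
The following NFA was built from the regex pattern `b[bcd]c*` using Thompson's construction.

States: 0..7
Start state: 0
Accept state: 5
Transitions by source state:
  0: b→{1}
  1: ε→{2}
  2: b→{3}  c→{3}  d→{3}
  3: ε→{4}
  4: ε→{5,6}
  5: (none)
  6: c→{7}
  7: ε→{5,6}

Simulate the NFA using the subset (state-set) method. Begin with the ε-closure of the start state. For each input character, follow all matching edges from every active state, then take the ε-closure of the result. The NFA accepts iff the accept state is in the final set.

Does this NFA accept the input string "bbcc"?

Answer: ACCEPT

Steps:
S₀ = ε-closure({0}) = {0}
'b' @ 1: {1,2}
'b' @ 2: {3,4,5,6}  (accept∈set)
'c' @ 3: {5,6,7}  (accept∈set)
'c' @ 4: {5,6,7}  (accept∈set)
end set {5,6,7} — state 5 in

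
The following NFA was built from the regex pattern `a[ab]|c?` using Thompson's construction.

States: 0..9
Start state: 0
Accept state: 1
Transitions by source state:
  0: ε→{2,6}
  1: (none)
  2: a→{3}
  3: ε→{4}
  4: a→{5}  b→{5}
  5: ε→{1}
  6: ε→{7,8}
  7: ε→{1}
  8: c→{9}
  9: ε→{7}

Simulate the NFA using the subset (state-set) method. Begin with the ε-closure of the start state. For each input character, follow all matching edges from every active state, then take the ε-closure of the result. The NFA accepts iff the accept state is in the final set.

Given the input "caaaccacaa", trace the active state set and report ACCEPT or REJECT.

start: ε-closure({0}) = {0,1,2,6,7,8}
'c' @ 1: {1,7,9}  ✓accept
'a' @ 2: {}  — dead — no transitions
rest 'aaccacaa' ignored (set empty)
final: {}; accept 1 not in set

Answer: REJECT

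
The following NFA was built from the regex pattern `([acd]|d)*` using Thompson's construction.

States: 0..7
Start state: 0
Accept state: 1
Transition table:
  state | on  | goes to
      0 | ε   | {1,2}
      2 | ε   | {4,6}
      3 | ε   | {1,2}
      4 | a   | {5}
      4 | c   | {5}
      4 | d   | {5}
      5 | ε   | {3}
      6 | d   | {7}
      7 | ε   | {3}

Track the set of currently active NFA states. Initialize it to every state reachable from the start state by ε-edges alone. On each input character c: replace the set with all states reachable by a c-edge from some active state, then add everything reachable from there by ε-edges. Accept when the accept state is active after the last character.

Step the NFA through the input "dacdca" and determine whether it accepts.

initial (ε-close {0}): {0,1,2,4,6}
'd' @ 1: {1,2,3,4,5,6,7}  (accept∈set)
'a' @ 2: {1,2,3,4,5,6}  (accept∈set)
'c' @ 3: {1,2,3,4,5,6}  (accept∈set)
'd' @ 4: {1,2,3,4,5,6,7}  (accept∈set)
'c' @ 5: {1,2,3,4,5,6}  (accept∈set)
'a' @ 6: {1,2,3,4,5,6}  (accept∈set)
after full input: {1,2,3,4,5,6}  (accept=1 in)

Answer: ACCEPT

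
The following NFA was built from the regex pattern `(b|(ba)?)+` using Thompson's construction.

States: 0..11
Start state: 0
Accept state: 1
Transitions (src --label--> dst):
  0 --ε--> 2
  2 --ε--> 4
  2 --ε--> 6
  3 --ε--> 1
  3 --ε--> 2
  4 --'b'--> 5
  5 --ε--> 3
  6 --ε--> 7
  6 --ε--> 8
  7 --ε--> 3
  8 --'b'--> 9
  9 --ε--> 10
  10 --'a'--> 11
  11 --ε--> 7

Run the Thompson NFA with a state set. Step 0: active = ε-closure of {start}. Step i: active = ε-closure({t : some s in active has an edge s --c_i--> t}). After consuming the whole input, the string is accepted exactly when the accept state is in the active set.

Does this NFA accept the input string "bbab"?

Answer: ACCEPT

Steps:
start: ε-closure({0}) = {0,1,2,3,4,6,7,8}
'b' @ 1: {1,2,3,4,5,6,7,8,9,10}  (accept∈set)
'b' @ 2: {1,2,3,4,5,6,7,8,9,10}  (accept∈set)
'a' @ 3: {1,2,3,4,6,7,8,11}  (accept∈set)
'b' @ 4: {1,2,3,4,5,6,7,8,9,10}  (accept∈set)
after full input: {1,2,3,4,5,6,7,8,9,10}  (accept=1 in)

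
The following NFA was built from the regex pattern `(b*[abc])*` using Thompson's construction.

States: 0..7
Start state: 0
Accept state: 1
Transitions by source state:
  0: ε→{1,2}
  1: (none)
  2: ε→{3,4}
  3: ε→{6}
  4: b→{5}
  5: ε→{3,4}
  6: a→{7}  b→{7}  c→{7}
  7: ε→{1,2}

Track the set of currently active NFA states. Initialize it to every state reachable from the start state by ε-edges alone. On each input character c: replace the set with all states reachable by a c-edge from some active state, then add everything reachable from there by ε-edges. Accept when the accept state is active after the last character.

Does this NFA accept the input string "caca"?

Answer: ACCEPT

Derivation:
S₀ = ε-closure({0}) = {0,1,2,3,4,6}
'c' @ 1: {1,2,3,4,6,7}  (accept∈set)
'a' @ 2: {1,2,3,4,6,7}  (accept∈set)
'c' @ 3: {1,2,3,4,6,7}  (accept∈set)
'a' @ 4: {1,2,3,4,6,7}  (accept∈set)
final: {1,2,3,4,6,7}; accept 1 in set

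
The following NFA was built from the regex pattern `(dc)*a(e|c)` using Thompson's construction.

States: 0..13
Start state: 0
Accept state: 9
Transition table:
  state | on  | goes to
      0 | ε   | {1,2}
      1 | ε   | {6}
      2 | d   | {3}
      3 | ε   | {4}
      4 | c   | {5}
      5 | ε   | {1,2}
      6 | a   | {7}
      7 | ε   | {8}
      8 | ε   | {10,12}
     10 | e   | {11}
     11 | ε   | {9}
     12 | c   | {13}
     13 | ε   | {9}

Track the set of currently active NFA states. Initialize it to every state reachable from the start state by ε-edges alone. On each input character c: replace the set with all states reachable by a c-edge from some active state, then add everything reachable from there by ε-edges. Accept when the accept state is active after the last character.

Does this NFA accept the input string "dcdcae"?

S₀ = ε-closure({0}) = {0,1,2,6}
'd' @ 1: {3,4}
'c' @ 2: {1,2,5,6}
'd' @ 3: {3,4}
'c' @ 4: {1,2,5,6}
'a' @ 5: {7,8,10,12}
'e' @ 6: {9,11}  ✓accept
final: {9,11}; accept 9 in set

Answer: ACCEPT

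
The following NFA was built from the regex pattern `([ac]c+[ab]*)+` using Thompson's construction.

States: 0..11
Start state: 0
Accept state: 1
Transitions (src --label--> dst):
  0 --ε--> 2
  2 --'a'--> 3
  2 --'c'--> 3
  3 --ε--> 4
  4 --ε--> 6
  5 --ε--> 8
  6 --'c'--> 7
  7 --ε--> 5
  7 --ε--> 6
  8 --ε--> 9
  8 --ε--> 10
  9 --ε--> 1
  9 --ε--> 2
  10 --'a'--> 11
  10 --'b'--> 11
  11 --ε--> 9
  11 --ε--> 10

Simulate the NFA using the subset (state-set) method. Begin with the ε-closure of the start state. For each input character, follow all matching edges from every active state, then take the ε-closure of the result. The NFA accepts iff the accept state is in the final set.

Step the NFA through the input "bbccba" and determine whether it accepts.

Answer: REJECT

Steps:
initial (ε-close {0}): {0,2}
'b' @ 1: {}  — state set empty
rest 'bccba' ignored (set empty)
final: {}; accept 1 not in set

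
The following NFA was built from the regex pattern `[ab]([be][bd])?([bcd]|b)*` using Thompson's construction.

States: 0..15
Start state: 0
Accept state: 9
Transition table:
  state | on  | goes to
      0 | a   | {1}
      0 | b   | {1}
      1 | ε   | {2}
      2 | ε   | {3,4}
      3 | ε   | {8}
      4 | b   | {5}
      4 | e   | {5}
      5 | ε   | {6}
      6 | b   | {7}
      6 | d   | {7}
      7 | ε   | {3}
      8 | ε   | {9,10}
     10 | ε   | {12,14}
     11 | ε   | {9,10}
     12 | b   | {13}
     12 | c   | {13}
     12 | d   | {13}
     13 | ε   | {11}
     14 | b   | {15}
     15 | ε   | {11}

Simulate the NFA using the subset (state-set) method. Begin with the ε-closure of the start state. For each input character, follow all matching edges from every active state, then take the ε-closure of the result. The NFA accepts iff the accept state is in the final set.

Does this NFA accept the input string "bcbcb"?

initial (ε-close {0}): {0}
'b' @ 1: {1,2,3,4,8,9,10,12,14}  [accepting]
'c' @ 2: {9,10,11,12,13,14}  [accepting]
'b' @ 3: {9,10,11,12,13,14,15}  [accepting]
'c' @ 4: {9,10,11,12,13,14}  [accepting]
'b' @ 5: {9,10,11,12,13,14,15}  [accepting]
end set {9,10,11,12,13,14,15} — state 9 in

Answer: ACCEPT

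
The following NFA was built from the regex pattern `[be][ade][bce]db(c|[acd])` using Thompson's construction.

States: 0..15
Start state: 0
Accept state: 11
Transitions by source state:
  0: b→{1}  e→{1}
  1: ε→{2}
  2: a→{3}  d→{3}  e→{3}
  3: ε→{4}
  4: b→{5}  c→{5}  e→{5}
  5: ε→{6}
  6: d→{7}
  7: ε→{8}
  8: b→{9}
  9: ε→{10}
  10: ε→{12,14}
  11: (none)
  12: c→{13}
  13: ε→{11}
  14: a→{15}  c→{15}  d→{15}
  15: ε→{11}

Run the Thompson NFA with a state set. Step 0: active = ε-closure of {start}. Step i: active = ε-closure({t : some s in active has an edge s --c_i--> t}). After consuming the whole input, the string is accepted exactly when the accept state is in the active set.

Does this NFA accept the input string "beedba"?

S₀ = ε-closure({0}) = {0}
'b' @ 1: {1,2}
'e' @ 2: {3,4}
'e' @ 3: {5,6}
'd' @ 4: {7,8}
'b' @ 5: {9,10,12,14}
'a' @ 6: {11,15}  [accepting]
after full input: {11,15}  (accept=11 in)

Answer: ACCEPT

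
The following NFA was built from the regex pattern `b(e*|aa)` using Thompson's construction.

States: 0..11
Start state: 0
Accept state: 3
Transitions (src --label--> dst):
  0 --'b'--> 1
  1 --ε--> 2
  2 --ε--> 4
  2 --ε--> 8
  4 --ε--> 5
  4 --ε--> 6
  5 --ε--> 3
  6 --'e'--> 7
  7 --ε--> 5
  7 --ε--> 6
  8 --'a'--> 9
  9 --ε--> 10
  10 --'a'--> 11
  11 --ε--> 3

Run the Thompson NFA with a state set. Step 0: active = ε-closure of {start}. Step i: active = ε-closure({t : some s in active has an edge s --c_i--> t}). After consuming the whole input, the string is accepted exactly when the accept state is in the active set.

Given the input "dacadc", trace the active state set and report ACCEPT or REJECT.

Answer: REJECT

Derivation:
initial (ε-close {0}): {0}
'd' @ 1: {}  — state set empty
rest 'acadc' ignored (set empty)
final: {}; accept 3 not in set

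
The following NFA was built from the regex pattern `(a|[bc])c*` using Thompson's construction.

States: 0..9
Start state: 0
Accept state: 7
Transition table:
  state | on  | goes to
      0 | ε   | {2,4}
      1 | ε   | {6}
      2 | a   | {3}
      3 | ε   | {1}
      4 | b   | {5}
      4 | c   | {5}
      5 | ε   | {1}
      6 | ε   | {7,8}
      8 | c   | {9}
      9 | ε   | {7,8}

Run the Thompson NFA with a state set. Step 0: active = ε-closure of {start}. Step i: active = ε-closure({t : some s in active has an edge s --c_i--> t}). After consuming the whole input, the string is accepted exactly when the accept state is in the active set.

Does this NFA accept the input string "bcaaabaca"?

Answer: REJECT

Trace:
initial (ε-close {0}): {0,2,4}
'b' @ 1: {1,5,6,7,8}  [accepting]
'c' @ 2: {7,8,9}  [accepting]
'a' @ 3: {}  — dead — no transitions
rest 'aabaca' ignored (set empty)
end set {} — state 7 not in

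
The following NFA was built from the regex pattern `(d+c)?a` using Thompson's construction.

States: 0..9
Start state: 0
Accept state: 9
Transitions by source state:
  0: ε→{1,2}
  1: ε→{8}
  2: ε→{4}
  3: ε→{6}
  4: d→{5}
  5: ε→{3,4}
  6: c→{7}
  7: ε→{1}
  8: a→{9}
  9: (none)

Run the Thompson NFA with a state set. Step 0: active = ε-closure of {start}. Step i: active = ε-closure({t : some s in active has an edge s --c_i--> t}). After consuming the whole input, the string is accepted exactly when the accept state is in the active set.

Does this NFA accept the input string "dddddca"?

Answer: ACCEPT

Trace:
start: ε-closure({0}) = {0,1,2,4,8}
'd' @ 1: {3,4,5,6}
'd' @ 2: {3,4,5,6}
'd' @ 3: {3,4,5,6}
'd' @ 4: {3,4,5,6}
'd' @ 5: {3,4,5,6}
'c' @ 6: {1,7,8}
'a' @ 7: {9}  ✓accept
end set {9} — state 9 in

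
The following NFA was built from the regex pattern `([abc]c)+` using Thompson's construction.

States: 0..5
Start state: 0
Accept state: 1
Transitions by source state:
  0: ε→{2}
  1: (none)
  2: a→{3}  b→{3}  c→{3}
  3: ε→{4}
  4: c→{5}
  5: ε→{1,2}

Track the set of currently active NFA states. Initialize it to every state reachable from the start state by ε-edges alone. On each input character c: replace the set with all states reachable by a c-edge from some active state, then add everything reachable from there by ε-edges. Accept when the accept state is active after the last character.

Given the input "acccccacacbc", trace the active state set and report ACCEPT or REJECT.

start: ε-closure({0}) = {0,2}
'a' @ 1: {3,4}
'c' @ 2: {1,2,5}  ✓accept
'c' @ 3: {3,4}
'c' @ 4: {1,2,5}  ✓accept
'c' @ 5: {3,4}
'c' @ 6: {1,2,5}  ✓accept
'a' @ 7: {3,4}
'c' @ 8: {1,2,5}  ✓accept
'a' @ 9: {3,4}
'c' @ 10: {1,2,5}  ✓accept
'b' @ 11: {3,4}
'c' @ 12: {1,2,5}  ✓accept
after full input: {1,2,5}  (accept=1 in)

Answer: ACCEPT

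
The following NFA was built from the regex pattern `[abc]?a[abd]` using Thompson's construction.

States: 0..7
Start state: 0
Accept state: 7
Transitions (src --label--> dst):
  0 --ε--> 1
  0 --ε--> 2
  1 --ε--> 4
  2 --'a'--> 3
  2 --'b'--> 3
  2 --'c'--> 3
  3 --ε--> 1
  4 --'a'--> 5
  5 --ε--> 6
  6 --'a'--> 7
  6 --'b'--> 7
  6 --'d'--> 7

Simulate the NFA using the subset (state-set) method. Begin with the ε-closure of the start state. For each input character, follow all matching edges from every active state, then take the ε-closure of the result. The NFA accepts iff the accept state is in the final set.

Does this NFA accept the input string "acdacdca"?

start: ε-closure({0}) = {0,1,2,4}
'a' @ 1: {1,3,4,5,6}
'c' @ 2: {}  — dead — no transitions
rest 'dacdca' ignored (set empty)
final: {}; accept 7 not in set

Answer: REJECT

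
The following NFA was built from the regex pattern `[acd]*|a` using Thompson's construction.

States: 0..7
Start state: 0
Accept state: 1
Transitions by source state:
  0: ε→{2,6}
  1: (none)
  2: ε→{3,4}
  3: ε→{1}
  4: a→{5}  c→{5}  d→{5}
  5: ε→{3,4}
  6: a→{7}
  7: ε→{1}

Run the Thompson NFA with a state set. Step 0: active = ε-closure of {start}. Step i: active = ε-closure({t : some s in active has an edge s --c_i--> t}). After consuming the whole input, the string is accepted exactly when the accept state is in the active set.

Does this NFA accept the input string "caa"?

S₀ = ε-closure({0}) = {0,1,2,3,4,6}
'c' @ 1: {1,3,4,5}  [accepting]
'a' @ 2: {1,3,4,5}  [accepting]
'a' @ 3: {1,3,4,5}  [accepting]
end set {1,3,4,5} — state 1 in

Answer: ACCEPT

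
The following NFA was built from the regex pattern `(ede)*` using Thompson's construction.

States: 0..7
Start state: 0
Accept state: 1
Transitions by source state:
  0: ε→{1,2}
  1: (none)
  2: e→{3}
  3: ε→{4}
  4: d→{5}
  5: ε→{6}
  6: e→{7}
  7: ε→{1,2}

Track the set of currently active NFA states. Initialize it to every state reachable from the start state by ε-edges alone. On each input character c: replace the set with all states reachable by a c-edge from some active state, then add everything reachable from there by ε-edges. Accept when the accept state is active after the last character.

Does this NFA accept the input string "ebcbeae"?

initial (ε-close {0}): {0,1,2}
'e' @ 1: {3,4}
'b' @ 2: {}  — dead — no transitions
rest 'cbeae' ignored (set empty)
final: {}; accept 1 not in set

Answer: REJECT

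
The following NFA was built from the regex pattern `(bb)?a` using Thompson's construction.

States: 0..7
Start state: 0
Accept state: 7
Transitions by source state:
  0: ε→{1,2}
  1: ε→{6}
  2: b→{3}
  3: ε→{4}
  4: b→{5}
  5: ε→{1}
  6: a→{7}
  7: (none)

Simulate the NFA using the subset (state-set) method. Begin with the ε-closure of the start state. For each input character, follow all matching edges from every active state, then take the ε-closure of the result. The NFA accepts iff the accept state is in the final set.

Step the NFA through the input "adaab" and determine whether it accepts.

start: ε-closure({0}) = {0,1,2,6}
'a' @ 1: {7}  (accept∈set)
'd' @ 2: {}  — no active states
rest 'aab' ignored (set empty)
after full input: {}  (accept=7 not in)

Answer: REJECT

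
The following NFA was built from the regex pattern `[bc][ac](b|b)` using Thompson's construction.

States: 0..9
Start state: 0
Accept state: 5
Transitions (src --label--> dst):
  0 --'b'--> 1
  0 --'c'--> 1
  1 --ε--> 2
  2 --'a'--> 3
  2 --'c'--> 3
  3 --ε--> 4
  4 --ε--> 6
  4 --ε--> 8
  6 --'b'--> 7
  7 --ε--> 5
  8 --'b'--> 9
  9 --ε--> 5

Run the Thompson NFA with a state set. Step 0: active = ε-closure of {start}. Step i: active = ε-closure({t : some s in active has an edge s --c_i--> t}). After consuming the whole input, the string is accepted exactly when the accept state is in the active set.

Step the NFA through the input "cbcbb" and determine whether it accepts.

S₀ = ε-closure({0}) = {0}
'c' @ 1: {1,2}
'b' @ 2: {}  — dead — no transitions
rest 'cbb' ignored (set empty)
final: {}; accept 5 not in set

Answer: REJECT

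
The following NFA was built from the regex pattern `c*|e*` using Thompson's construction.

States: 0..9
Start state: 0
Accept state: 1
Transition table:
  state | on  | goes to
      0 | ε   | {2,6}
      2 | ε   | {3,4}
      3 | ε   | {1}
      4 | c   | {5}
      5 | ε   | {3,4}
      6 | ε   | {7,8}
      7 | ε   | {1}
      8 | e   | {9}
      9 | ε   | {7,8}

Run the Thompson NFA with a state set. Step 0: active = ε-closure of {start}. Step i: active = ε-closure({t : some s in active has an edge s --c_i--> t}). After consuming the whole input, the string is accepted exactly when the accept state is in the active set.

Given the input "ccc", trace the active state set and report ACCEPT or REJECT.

S₀ = ε-closure({0}) = {0,1,2,3,4,6,7,8}
'c' @ 1: {1,3,4,5}  ✓accept
'c' @ 2: {1,3,4,5}  ✓accept
'c' @ 3: {1,3,4,5}  ✓accept
final: {1,3,4,5}; accept 1 in set

Answer: ACCEPT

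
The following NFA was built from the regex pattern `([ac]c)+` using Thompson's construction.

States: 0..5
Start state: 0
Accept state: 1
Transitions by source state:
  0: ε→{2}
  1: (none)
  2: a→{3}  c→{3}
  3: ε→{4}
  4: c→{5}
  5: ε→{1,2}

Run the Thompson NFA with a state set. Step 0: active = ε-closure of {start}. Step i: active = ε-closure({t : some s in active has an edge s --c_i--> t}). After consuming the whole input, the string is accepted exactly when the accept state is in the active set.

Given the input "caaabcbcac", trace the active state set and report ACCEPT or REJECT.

Answer: REJECT

Trace:
start: ε-closure({0}) = {0,2}
'c' @ 1: {3,4}
'a' @ 2: {}  — no active states
rest 'aabcbcac' ignored (set empty)
end set {} — state 1 not in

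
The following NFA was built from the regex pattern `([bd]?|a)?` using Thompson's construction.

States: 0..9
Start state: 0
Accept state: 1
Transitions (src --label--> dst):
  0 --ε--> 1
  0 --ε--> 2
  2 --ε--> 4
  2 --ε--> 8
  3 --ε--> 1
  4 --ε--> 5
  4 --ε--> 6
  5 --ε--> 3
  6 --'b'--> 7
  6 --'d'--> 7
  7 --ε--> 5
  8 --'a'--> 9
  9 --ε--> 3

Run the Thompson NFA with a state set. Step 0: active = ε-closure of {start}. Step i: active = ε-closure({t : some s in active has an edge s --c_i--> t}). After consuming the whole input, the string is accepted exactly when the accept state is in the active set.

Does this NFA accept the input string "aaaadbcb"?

initial (ε-close {0}): {0,1,2,3,4,5,6,8}
'a' @ 1: {1,3,9}  [accepting]
'a' @ 2: {}  — state set empty
rest 'aadbcb' ignored (set empty)
final: {}; accept 1 not in set

Answer: REJECT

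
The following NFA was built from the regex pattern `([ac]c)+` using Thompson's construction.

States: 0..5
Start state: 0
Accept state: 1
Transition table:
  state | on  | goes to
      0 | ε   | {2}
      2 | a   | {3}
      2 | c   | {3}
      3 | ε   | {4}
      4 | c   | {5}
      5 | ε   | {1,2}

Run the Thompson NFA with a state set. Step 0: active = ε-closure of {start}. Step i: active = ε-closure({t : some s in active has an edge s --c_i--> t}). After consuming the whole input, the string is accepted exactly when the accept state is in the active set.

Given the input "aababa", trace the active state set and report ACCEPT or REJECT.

Answer: REJECT

Steps:
S₀ = ε-closure({0}) = {0,2}
'a' @ 1: {3,4}
'a' @ 2: {}  — state set empty
rest 'baba' ignored (set empty)
end set {} — state 1 not in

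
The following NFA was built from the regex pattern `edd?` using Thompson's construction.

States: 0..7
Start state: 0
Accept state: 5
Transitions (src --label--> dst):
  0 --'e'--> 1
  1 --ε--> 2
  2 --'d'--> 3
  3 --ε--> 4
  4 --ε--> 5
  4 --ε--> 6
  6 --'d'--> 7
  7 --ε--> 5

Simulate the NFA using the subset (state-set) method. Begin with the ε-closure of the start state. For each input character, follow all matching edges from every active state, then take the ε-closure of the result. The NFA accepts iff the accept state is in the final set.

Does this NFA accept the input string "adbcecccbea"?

initial (ε-close {0}): {0}
'a' @ 1: {}  — no active states
rest 'dbcecccbea' ignored (set empty)
end set {} — state 5 not in

Answer: REJECT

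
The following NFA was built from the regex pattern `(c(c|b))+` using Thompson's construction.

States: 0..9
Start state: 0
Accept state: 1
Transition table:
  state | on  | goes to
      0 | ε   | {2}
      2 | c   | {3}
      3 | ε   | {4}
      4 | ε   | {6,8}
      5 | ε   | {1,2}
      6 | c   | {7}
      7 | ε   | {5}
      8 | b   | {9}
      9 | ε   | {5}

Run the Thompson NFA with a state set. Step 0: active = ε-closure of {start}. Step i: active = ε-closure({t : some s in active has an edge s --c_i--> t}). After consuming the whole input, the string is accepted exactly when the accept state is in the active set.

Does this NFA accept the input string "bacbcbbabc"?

S₀ = ε-closure({0}) = {0,2}
'b' @ 1: {}  — dead — no transitions
rest 'acbcbbabc' ignored (set empty)
end set {} — state 1 not in

Answer: REJECT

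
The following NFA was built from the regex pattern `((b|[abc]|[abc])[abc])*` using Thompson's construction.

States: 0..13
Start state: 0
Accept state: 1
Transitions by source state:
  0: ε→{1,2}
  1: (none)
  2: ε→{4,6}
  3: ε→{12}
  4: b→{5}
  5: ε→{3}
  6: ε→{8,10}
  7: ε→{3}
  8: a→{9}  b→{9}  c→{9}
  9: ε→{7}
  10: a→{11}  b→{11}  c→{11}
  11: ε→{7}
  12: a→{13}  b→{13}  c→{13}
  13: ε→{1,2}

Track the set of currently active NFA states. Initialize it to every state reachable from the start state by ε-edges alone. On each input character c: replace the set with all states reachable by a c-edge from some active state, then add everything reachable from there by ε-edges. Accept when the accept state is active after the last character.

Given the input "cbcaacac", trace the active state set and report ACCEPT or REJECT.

Answer: ACCEPT

Trace:
S₀ = ε-closure({0}) = {0,1,2,4,6,8,10}
'c' @ 1: {3,7,9,11,12}
'b' @ 2: {1,2,4,6,8,10,13}  ✓accept
'c' @ 3: {3,7,9,11,12}
'a' @ 4: {1,2,4,6,8,10,13}  ✓accept
'a' @ 5: {3,7,9,11,12}
'c' @ 6: {1,2,4,6,8,10,13}  ✓accept
'a' @ 7: {3,7,9,11,12}
'c' @ 8: {1,2,4,6,8,10,13}  ✓accept
after full input: {1,2,4,6,8,10,13}  (accept=1 in)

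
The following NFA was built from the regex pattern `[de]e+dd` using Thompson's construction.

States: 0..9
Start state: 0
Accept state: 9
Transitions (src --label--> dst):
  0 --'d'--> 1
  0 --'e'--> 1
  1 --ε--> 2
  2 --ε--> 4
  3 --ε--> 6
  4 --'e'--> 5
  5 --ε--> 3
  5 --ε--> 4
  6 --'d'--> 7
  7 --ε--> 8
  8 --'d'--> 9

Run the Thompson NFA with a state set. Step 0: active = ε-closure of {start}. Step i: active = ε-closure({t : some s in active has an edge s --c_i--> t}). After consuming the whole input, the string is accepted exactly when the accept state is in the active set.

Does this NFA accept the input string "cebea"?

Answer: REJECT

Trace:
initial (ε-close {0}): {0}
'c' @ 1: {}  — no active states
rest 'ebea' ignored (set empty)
after full input: {}  (accept=9 not in)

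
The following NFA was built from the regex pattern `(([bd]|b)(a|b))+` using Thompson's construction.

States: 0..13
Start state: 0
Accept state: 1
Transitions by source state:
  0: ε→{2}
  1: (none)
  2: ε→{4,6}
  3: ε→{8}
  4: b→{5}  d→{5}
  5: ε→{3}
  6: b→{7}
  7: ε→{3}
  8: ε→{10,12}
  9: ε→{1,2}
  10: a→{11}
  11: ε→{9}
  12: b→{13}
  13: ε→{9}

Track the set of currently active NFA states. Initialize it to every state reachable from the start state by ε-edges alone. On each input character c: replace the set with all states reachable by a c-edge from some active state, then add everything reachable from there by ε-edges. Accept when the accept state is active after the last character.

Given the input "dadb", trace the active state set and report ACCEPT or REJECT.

Answer: ACCEPT

Steps:
initial (ε-close {0}): {0,2,4,6}
'd' @ 1: {3,5,8,10,12}
'a' @ 2: {1,2,4,6,9,11}  (accept∈set)
'd' @ 3: {3,5,8,10,12}
'b' @ 4: {1,2,4,6,9,13}  (accept∈set)
end set {1,2,4,6,9,13} — state 1 in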